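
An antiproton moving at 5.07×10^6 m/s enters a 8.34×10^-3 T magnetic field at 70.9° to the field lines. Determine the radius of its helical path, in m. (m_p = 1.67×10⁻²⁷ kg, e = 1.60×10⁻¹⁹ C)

r ≈ 6.00 m

Only the perpendicular component v⊥ = v sin70.9° = 4.79×10^6 m/s is bent by the field.
r = m v⊥ /(qB) = (1.67×10^-27)(4.79×10^6) / [(1×1.60×10^-19)(8.34×10^-3)] = 6.00 m.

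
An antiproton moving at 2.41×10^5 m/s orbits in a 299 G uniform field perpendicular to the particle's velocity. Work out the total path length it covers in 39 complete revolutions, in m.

r = mv/(qB) = 0.0841 m, so one revolution covers 2πr = 0.529 m.
In 39 revolutions: L = 39·2πr = 20.6 m.

L ≈ 20.6 m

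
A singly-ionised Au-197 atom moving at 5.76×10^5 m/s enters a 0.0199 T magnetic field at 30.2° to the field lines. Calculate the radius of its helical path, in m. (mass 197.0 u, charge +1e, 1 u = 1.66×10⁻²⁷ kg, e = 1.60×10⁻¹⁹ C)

r ≈ 29.8 m

Only the perpendicular component v⊥ = v sin30.2° = 2.90×10^5 m/s is bent by the field.
r = m v⊥ /(qB) = (3.27×10^-25)(2.90×10^5) / [(1×1.60×10^-19)(0.0199)] = 29.8 m.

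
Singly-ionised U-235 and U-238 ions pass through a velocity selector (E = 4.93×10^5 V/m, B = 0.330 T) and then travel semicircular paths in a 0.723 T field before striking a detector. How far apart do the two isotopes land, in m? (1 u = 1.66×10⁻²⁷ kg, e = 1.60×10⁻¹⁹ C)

Δd ≈ 0.129 m

Both emerge at v = E/B₁ = 1.49×10^6 m/s.
r = mv/(qB₂), so r₁ = 5.0379 m and r₂ = 5.1022 m, giving Δr = 0.0643 m.
After a semicircle each ion lands a diameter 2r from the entry slit, so the separation is 2Δr = 0.129 m.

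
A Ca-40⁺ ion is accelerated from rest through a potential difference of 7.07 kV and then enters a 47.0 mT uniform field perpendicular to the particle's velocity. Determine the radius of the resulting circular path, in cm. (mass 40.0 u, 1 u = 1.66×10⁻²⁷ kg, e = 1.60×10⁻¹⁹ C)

The kinetic energy gained is K = qV = (1×1.60×10^-19)(7070) = 1.13×10^-15 J.
v = √(2K/m) = 1.85×10^5 m/s.
r = mv/(qB) = (6.64×10^-26)(1.85×10^5) / [(1×1.60×10^-19)(0.0470)] = 1.63 m.

r ≈ 163 cm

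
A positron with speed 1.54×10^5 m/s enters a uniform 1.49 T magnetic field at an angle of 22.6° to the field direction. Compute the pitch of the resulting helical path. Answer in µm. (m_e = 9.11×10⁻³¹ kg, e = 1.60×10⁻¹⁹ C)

The velocity component along B is v∥ = v cos22.6° = 1.42×10^5 m/s.
The cyclotron period T = 2πm/(qB) = 2.40×10^-11 s is set by m, q, B alone.
Pitch = v∥·T = (1.42×10^5)(2.40×10^-11) = 3.41×10^-6 m.

pitch ≈ 3.41 µm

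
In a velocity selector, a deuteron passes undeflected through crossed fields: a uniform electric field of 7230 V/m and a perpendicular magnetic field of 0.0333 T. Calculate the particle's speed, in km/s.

v ≈ 217 km/s

For zero net force, qE = qvB, so v = E/B.
v = (7230) / (0.0333) = 2.17×10^5 m/s.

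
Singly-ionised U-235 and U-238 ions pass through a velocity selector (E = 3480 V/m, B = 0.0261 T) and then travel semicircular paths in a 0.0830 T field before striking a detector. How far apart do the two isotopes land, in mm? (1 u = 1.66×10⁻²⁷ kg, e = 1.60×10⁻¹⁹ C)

Both emerge at v = E/B₁ = 1.33×10^5 m/s.
r = mv/(qB₂), so r₁ = 3.9167 m and r₂ = 3.9667 m, giving Δr = 0.0500 m.
After a semicircle each ion lands a diameter 2r from the entry slit, so the separation is 2Δr = 0.1000 m.

Δd ≈ 100.0 mm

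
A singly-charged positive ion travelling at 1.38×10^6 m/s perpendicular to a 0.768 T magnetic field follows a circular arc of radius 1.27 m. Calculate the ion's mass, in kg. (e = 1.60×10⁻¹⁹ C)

qvB = mv²/r ⇒ m = qBr/v.
m = (1×1.60×10^-19)(0.768)(1.27) / (1.38×10^6) = 1.13×10^-25 kg.

m ≈ 1.13×10^-25 kg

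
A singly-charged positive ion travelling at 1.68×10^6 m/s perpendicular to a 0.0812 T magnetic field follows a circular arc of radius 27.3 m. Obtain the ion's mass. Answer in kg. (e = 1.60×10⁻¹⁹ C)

qvB = mv²/r ⇒ m = qBr/v.
m = (1×1.60×10^-19)(0.0812)(27.3) / (1.68×10^6) = 2.11×10^-25 kg.

m ≈ 2.11×10^-25 kg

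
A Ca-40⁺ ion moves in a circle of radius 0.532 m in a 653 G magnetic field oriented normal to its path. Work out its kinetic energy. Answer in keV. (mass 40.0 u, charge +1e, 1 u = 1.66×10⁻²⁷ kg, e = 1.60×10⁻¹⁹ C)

K ≈ 1.45 keV

v = qBr/m = (1×1.60×10^-19)(0.0653)(0.532) / (6.64×10^-26) = 8.37×10^4 m/s.
K = ½mv² = 0.5·(6.64×10^-26)·(8.37×10^4)² = 2.33×10^-16 J = 1.45 keV.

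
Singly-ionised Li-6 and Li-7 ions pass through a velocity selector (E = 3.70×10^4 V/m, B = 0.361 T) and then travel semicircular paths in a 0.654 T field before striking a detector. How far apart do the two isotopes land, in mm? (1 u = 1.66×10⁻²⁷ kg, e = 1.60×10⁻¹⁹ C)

Δd ≈ 3.25 mm

Both emerge at v = E/B₁ = 1.02×10^5 m/s.
r = mv/(qB₂), so r₁ = 9.756×10^-3 m and r₂ = 0.01138 m, giving Δr = 1.63×10^-3 m.
After a semicircle each ion lands a diameter 2r from the entry slit, so the separation is 2Δr = 3.25×10^-3 m.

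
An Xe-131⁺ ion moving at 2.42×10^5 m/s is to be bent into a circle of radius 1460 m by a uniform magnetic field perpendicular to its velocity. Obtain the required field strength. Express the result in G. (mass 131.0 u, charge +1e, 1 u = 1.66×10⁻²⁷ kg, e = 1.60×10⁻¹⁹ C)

qvB = mv²/r gives B = mv/(qr).
B = (2.17×10^-25)(2.42×10^5) / [(1×1.60×10^-19)(1460)] = 2.25×10^-4 T.

B ≈ 2.25 G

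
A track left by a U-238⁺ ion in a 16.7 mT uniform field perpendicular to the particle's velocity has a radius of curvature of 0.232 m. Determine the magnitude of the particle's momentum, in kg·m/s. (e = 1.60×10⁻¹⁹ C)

p ≈ 6.20×10^-22 kg·m/s

Since qvB = mv²/r, the momentum p = mv = qBr.
p = (1×1.60×10^-19)(0.0167)(0.232) = 6.20×10^-22 kg·m/s.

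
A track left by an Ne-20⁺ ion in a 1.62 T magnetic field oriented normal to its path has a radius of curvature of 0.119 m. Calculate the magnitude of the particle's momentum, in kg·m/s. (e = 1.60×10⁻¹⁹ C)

p ≈ 3.08×10^-20 kg·m/s

Since qvB = mv²/r, the momentum p = mv = qBr.
p = (1×1.60×10^-19)(1.62)(0.119) = 3.08×10^-20 kg·m/s.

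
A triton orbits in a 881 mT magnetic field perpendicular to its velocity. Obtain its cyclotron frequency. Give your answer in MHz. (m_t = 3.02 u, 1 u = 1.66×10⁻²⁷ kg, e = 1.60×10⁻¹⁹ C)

f ≈ 4.48 MHz

f = qB/(2πm) = (1×1.60×10^-19)(0.881) / [2π(5.01×10^-27)] = 4.48×10^6 Hz.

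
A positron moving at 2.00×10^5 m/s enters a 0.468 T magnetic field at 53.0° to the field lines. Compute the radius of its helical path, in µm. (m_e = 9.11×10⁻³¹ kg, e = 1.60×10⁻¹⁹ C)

r ≈ 1.94 µm

Only the perpendicular component v⊥ = v sin53.0° = 1.60×10^5 m/s is bent by the field.
r = m v⊥ /(qB) = (9.11×10^-31)(1.60×10^5) / [(1×1.60×10^-19)(0.468)] = 1.94×10^-6 m.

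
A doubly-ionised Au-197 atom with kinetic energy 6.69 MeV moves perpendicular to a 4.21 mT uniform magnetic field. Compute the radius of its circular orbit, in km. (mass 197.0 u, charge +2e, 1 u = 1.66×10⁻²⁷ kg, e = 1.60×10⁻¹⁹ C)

r ≈ 0.621 km

Convert the energy: K = 6.69 MeV = 1.07×10^-12 J.
v = √(2K/m) = √(2·1.07×10^-12/3.27×10^-25) = 2.56×10^6 m/s.
r = mv/(qB) = (3.27×10^-25)(2.56×10^6) / [(2×1.60×10^-19)(4.21×10^-3)] = 621 m.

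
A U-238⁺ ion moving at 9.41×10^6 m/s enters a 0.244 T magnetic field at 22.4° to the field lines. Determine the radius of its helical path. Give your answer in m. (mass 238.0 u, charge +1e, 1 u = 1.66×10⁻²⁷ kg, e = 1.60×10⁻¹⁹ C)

Only the perpendicular component v⊥ = v sin22.4° = 3.59×10^6 m/s is bent by the field.
r = m v⊥ /(qB) = (3.95×10^-25)(3.59×10^6) / [(1×1.60×10^-19)(0.244)] = 36.3 m.

r ≈ 36.3 m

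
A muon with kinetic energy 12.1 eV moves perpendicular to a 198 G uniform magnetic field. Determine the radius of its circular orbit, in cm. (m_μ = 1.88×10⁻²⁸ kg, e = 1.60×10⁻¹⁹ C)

r ≈ 0.852 cm

Convert the energy: K = 12.1 eV = 1.94×10^-18 J.
v = √(2K/m) = √(2·1.94×10^-18/1.88×10^-28) = 1.44×10^5 m/s.
r = mv/(qB) = (1.88×10^-28)(1.44×10^5) / [(1×1.60×10^-19)(0.0198)] = 8.52×10^-3 m.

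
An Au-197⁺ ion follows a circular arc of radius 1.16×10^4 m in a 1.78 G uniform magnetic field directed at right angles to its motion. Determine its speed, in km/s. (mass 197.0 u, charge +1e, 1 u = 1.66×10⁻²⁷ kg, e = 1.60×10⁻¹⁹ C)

v ≈ 1010 km/s

From qvB = mv²/r, v = qBr/m.
v = (1×1.60×10^-19)(1.78×10^-4)(1.16×10^4) / (3.27×10^-25) = 1.01×10^6 m/s.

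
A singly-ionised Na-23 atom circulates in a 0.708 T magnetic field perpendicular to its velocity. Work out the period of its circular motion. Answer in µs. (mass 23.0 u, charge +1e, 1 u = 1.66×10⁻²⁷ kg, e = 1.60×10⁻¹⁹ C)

The cyclotron period is independent of speed: T = 2πm/(qB).
T = 2π(3.82×10^-26) / [(1×1.60×10^-19)(0.708)] = 2.12×10^-6 s.

T ≈ 2.12 µs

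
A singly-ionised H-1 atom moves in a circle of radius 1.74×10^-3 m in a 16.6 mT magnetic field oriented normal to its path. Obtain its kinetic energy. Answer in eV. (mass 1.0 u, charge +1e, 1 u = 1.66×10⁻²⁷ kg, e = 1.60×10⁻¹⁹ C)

K ≈ 0.0402 eV

v = qBr/m = (1×1.60×10^-19)(0.0166)(1.74×10^-3) / (1.66×10^-27) = 2780 m/s.
K = ½mv² = 0.5·(1.66×10^-27)·(2780)² = 6.43×10^-21 J = 0.0402 eV.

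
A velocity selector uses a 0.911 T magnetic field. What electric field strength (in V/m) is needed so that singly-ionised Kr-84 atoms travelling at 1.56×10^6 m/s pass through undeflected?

E ≈ 1.42×10^6 V/m

qE = qvB ⇒ E = vB = (1.56×10^6)(0.911) = 1.42×10^6 V/m.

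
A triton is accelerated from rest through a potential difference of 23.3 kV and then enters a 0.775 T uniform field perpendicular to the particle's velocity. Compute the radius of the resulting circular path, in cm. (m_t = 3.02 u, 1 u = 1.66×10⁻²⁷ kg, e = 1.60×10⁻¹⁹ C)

r ≈ 4.93 cm

The kinetic energy gained is K = qV = (1×1.60×10^-19)(2.33×10^4) = 3.73×10^-15 J.
v = √(2K/m) = 1.22×10^6 m/s.
r = mv/(qB) = (5.01×10^-27)(1.22×10^6) / [(1×1.60×10^-19)(0.775)] = 0.0493 m.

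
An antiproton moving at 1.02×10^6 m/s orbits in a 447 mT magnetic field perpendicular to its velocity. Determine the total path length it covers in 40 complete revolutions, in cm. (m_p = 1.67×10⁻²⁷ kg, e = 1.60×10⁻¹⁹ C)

L ≈ 599 cm

r = mv/(qB) = 0.0238 m, so one revolution covers 2πr = 0.150 m.
In 40 revolutions: L = 40·2πr = 5.99 m.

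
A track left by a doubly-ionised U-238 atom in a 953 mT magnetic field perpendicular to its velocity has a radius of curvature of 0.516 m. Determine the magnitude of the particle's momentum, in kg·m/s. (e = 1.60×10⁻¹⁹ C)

p ≈ 1.57×10^-19 kg·m/s

Since qvB = mv²/r, the momentum p = mv = qBr.
p = (2×1.60×10^-19)(0.953)(0.516) = 1.57×10^-19 kg·m/s.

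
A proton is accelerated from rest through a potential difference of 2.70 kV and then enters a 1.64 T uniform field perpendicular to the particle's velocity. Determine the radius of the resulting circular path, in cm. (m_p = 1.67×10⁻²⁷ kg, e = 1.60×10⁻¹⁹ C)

r ≈ 0.458 cm

The kinetic energy gained is K = qV = (1×1.60×10^-19)(2700) = 4.32×10^-16 J.
v = √(2K/m) = 7.19×10^5 m/s.
r = mv/(qB) = (1.67×10^-27)(7.19×10^5) / [(1×1.60×10^-19)(1.64)] = 4.58×10^-3 m.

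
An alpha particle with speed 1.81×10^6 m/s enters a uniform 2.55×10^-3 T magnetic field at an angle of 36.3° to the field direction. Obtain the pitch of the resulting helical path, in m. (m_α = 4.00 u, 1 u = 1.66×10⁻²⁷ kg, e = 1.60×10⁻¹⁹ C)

The velocity component along B is v∥ = v cos36.3° = 1.46×10^6 m/s.
The cyclotron period T = 2πm/(qB) = 5.11×10^-5 s is set by m, q, B alone.
Pitch = v∥·T = (1.46×10^6)(5.11×10^-5) = 74.6 m.

pitch ≈ 74.6 m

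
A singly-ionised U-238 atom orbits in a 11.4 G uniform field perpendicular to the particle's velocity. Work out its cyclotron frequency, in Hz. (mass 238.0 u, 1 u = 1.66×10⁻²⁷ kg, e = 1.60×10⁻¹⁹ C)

f = qB/(2πm) = (1×1.60×10^-19)(1.14×10^-3) / [2π(3.95×10^-25)] = 73.5 Hz.

f ≈ 73.5 Hz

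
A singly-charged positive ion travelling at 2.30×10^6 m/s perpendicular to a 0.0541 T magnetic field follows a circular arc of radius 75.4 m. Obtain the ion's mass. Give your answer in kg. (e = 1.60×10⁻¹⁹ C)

qvB = mv²/r ⇒ m = qBr/v.
m = (1×1.60×10^-19)(0.0541)(75.4) / (2.30×10^6) = 2.84×10^-25 kg.

m ≈ 2.84×10^-25 kg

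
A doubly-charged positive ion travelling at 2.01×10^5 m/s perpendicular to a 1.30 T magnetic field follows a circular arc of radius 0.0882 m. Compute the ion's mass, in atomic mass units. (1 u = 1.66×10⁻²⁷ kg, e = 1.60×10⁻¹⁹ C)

qvB = mv²/r ⇒ m = qBr/v.
m = (2×1.60×10^-19)(1.30)(0.0882) / (2.01×10^5) = 1.83×10^-25 kg = 110 u.

m ≈ 110 u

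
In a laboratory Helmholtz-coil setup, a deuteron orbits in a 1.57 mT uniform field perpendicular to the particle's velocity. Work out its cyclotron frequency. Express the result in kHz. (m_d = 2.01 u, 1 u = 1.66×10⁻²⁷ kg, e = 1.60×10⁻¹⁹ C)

f = qB/(2πm) = (1×1.60×10^-19)(1.57×10^-3) / [2π(3.34×10^-27)] = 1.20×10^4 Hz.

f ≈ 12.0 kHz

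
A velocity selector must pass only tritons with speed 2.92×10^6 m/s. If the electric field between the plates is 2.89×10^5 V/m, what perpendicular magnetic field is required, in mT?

B ≈ 99.0 mT

qE = qvB ⇒ B = E/v = (2.89×10^5) / (2.92×10^6) = 0.0990 T.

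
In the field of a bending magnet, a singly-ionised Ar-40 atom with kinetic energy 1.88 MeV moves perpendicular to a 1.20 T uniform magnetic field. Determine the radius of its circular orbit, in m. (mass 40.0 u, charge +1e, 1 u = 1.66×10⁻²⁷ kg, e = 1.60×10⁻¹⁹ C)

r ≈ 1.04 m

Convert the energy: K = 1.88 MeV = 3.01×10^-13 J.
v = √(2K/m) = √(2·3.01×10^-13/6.64×10^-26) = 3.01×10^6 m/s.
r = mv/(qB) = (6.64×10^-26)(3.01×10^6) / [(1×1.60×10^-19)(1.20)] = 1.04 m.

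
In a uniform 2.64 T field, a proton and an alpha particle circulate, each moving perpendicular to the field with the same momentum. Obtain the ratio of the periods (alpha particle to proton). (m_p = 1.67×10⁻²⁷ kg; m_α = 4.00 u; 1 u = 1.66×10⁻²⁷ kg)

ratio ≈ 1.99

T = 2πm/(qB) is independent of speed, so T₂/T₁ = (m₂/q₂)/(m₁/q₁).
T_{alpha particle}/T_{proton} = (6.64×10^-27/2e) / (1.67×10^-27/1e) = 1.99.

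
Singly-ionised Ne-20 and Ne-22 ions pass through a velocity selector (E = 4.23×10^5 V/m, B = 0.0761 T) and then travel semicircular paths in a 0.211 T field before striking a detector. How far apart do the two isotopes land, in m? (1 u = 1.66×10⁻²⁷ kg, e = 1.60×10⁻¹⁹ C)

Both emerge at v = E/B₁ = 5.56×10^6 m/s.
r = mv/(qB₂), so r₁ = 5.466 m and r₂ = 6.013 m, giving Δr = 0.547 m.
After a semicircle each ion lands a diameter 2r from the entry slit, so the separation is 2Δr = 1.09 m.

Δd ≈ 1.09 m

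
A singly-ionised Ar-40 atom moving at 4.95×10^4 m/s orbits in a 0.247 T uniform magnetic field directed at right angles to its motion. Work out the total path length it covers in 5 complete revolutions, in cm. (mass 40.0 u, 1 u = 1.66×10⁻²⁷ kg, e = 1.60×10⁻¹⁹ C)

r = mv/(qB) = 0.0832 m, so one revolution covers 2πr = 0.523 m.
In 5 revolutions: L = 5·2πr = 2.61 m.

L ≈ 261 cm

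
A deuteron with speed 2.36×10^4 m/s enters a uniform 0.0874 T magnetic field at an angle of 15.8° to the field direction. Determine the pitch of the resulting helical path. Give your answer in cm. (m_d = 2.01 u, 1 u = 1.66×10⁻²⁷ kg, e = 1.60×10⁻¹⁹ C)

The velocity component along B is v∥ = v cos15.8° = 2.27×10^4 m/s.
The cyclotron period T = 2πm/(qB) = 1.50×10^-6 s is set by m, q, B alone.
Pitch = v∥·T = (2.27×10^4)(1.50×10^-6) = 0.0340 m.

pitch ≈ 3.40 cm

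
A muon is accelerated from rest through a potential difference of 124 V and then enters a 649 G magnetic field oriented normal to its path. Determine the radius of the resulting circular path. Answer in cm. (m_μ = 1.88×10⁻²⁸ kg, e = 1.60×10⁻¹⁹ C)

The kinetic energy gained is K = qV = (1×1.60×10^-19)(124) = 1.98×10^-17 J.
v = √(2K/m) = 4.59×10^5 m/s.
r = mv/(qB) = (1.88×10^-28)(4.59×10^5) / [(1×1.60×10^-19)(0.0649)] = 8.32×10^-3 m.

r ≈ 0.832 cm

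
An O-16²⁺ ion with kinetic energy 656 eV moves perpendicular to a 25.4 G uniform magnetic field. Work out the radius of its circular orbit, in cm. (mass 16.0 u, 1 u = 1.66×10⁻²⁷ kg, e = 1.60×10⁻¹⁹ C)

r ≈ 291 cm

Convert the energy: K = 656 eV = 1.05×10^-16 J.
v = √(2K/m) = √(2·1.05×10^-16/2.66×10^-26) = 8.89×10^4 m/s.
r = mv/(qB) = (2.66×10^-26)(8.89×10^4) / [(2×1.60×10^-19)(2.54×10^-3)] = 2.91 m.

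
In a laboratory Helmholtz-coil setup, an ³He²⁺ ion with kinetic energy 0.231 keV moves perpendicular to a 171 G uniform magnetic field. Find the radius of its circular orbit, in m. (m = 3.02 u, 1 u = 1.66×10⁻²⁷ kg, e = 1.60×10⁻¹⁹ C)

r ≈ 0.111 m

Convert the energy: K = 0.231 keV = 3.70×10^-17 J.
v = √(2K/m) = √(2·3.70×10^-17/5.01×10^-27) = 1.21×10^5 m/s.
r = mv/(qB) = (5.01×10^-27)(1.21×10^5) / [(2×1.60×10^-19)(0.0171)] = 0.111 m.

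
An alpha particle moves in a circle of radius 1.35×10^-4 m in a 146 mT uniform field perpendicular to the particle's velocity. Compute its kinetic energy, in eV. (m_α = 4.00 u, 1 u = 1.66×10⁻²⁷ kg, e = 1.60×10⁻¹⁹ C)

v = qBr/m = (2×1.60×10^-19)(0.146)(1.35×10^-4) / (6.64×10^-27) = 950 m/s.
K = ½mv² = 0.5·(6.64×10^-27)·(950)² = 3.00×10^-21 J = 0.0187 eV.

K ≈ 0.0187 eV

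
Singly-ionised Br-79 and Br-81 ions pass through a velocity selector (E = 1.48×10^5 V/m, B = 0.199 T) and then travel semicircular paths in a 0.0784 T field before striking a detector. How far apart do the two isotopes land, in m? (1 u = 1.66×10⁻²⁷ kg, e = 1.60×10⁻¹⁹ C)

Δd ≈ 0.394 m

Both emerge at v = E/B₁ = 7.44×10^5 m/s.
r = mv/(qB₂), so r₁ = 7.775 m and r₂ = 7.972 m, giving Δr = 0.197 m.
After a semicircle each ion lands a diameter 2r from the entry slit, so the separation is 2Δr = 0.394 m.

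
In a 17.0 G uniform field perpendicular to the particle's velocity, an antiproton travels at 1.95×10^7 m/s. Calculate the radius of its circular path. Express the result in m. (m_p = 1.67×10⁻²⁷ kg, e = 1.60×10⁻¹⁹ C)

The magnetic force provides the centripetal force: qvB = mv²/r, so r = mv/(qB).
r = (1.67×10^-27 kg)(1.95×10^7 m/s) / [(1×1.60×10^-19 C)(1.70×10^-3 T)] = 120 m.

r ≈ 120 m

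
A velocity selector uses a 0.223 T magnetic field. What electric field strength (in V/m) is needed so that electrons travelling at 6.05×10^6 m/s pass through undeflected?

E ≈ 1.35×10^6 V/m

qE = qvB ⇒ E = vB = (6.05×10^6)(0.223) = 1.35×10^6 V/m.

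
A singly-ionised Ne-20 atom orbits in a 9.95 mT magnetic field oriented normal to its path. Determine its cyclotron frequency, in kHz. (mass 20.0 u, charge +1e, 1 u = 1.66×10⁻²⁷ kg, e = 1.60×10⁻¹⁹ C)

f = qB/(2πm) = (1×1.60×10^-19)(9.95×10^-3) / [2π(3.32×10^-26)] = 7630 Hz.

f ≈ 7.63 kHz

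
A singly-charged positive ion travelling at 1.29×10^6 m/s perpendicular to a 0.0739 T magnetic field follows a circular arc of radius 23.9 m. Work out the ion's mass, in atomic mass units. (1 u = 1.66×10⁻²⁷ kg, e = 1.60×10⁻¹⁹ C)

m ≈ 132 u

qvB = mv²/r ⇒ m = qBr/v.
m = (1×1.60×10^-19)(0.0739)(23.9) / (1.29×10^6) = 2.19×10^-25 kg = 132 u.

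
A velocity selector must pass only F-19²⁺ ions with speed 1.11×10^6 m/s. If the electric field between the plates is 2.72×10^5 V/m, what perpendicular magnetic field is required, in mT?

B ≈ 245 mT

qE = qvB ⇒ B = E/v = (2.72×10^5) / (1.11×10^6) = 0.245 T.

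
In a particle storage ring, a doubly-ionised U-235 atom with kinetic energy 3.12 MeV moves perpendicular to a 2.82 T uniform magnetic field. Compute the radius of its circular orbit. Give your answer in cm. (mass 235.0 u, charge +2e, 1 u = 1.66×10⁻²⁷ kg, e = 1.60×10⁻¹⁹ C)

r ≈ 69.2 cm

Convert the energy: K = 3.12 MeV = 4.99×10^-13 J.
v = √(2K/m) = √(2·4.99×10^-13/3.90×10^-25) = 1.60×10^6 m/s.
r = mv/(qB) = (3.90×10^-25)(1.60×10^6) / [(2×1.60×10^-19)(2.82)] = 0.692 m.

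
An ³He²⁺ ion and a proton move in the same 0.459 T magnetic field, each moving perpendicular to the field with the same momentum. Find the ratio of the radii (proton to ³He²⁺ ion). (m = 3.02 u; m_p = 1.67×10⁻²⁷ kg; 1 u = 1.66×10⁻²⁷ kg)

ratio ≈ 2.00

r = p/(qB) ⇒ at equal p, r ∝ 1/q.
r_{proton}/r_{³He²⁺ ion} = 2.00.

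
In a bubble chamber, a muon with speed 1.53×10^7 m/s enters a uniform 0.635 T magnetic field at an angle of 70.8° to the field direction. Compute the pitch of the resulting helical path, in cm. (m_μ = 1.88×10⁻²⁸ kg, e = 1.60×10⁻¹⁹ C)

The velocity component along B is v∥ = v cos70.8° = 5.03×10^6 m/s.
The cyclotron period T = 2πm/(qB) = 1.16×10^-8 s is set by m, q, B alone.
Pitch = v∥·T = (5.03×10^6)(1.16×10^-8) = 0.0585 m.

pitch ≈ 5.85 cm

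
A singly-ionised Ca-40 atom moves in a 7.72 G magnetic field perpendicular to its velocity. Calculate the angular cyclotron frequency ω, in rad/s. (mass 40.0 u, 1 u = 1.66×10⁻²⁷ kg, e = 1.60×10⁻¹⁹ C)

ω = qB/m = (1×1.60×10^-19)(7.72×10^-4) / (6.64×10^-26) = 1860 rad/s.

ω ≈ 1860 rad/s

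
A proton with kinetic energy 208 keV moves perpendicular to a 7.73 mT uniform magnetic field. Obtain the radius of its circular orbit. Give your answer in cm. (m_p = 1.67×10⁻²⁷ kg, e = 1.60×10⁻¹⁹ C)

r ≈ 852 cm

Convert the energy: K = 208 keV = 3.33×10^-14 J.
v = √(2K/m) = √(2·3.33×10^-14/1.67×10^-27) = 6.31×10^6 m/s.
r = mv/(qB) = (1.67×10^-27)(6.31×10^6) / [(1×1.60×10^-19)(7.73×10^-3)] = 8.52 m.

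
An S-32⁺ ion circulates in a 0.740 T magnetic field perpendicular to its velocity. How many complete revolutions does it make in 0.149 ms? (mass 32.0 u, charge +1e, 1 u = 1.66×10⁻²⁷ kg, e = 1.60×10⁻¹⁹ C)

N = 52

T = 2πm/(qB) = 2π(5.312×10^-26) / [(1×1.60×10^-19)(0.740)] = 2.8189×10^-6 s.
N = t/T = 1.49×10^-4 / 2.8189×10^-6 ≈ 52.86, so 52 complete revolutions.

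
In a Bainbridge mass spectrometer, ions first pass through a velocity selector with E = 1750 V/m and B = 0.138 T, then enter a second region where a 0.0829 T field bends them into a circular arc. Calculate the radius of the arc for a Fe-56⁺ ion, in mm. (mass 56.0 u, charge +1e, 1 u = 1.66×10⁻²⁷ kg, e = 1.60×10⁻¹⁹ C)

The selector passes v = E/B = 1750/0.138 = 1.27×10^4 m/s.
In the deflection region, r = mv/(qB₂) = (9.30×10^-26)(1.27×10^4) / [(1×1.60×10^-19)(0.0829)] = 0.0889 m.

r ≈ 88.9 mm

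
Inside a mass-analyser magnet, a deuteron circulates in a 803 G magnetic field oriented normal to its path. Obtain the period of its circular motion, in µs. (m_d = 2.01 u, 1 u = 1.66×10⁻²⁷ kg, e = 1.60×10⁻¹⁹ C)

T ≈ 1.63 µs

The cyclotron period is independent of speed: T = 2πm/(qB).
T = 2π(3.34×10^-27) / [(1×1.60×10^-19)(0.0803)] = 1.63×10^-6 s.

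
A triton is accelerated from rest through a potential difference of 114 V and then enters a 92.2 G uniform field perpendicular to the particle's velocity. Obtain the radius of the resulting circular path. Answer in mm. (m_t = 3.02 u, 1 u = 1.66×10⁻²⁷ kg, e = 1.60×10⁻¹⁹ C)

r ≈ 290 mm

The kinetic energy gained is K = qV = (1×1.60×10^-19)(114) = 1.82×10^-17 J.
v = √(2K/m) = 8.53×10^4 m/s.
r = mv/(qB) = (5.01×10^-27)(8.53×10^4) / [(1×1.60×10^-19)(9.22×10^-3)] = 0.290 m.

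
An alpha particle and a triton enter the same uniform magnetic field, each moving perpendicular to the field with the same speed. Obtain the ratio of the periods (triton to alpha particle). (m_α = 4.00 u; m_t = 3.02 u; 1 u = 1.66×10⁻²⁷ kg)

T = 2πm/(qB) is independent of speed, so T₂/T₁ = (m₂/q₂)/(m₁/q₁).
T_{triton}/T_{alpha particle} = (5.01×10^-27/1e) / (6.64×10^-27/2e) = 1.51.

ratio ≈ 1.51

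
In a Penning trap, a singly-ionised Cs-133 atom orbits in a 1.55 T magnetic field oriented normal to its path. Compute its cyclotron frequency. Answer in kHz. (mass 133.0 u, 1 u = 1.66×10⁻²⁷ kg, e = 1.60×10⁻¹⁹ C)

f = qB/(2πm) = (1×1.60×10^-19)(1.55) / [2π(2.21×10^-25)] = 1.79×10^5 Hz.

f ≈ 179 kHz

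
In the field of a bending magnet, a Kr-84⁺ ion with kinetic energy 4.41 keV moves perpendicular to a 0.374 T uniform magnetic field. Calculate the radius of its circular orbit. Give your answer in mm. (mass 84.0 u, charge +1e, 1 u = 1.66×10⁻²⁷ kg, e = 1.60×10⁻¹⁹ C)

r ≈ 234 mm

Convert the energy: K = 4.41 keV = 7.06×10^-16 J.
v = √(2K/m) = √(2·7.06×10^-16/1.39×10^-25) = 1.01×10^5 m/s.
r = mv/(qB) = (1.39×10^-25)(1.01×10^5) / [(1×1.60×10^-19)(0.374)] = 0.234 m.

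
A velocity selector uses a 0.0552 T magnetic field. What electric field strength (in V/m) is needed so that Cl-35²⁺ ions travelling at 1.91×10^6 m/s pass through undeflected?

E ≈ 1.05×10^5 V/m

qE = qvB ⇒ E = vB = (1.91×10^6)(0.0552) = 1.05×10^5 V/m.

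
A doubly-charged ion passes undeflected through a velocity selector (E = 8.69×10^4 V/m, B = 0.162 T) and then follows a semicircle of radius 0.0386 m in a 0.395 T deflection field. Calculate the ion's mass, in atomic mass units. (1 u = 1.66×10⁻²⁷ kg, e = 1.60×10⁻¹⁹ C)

v = E/B₁ = 5.36×10^5 m/s.
From r = mv/(qB₂), m = qB₂r/v = (2×1.60×10^-19)(0.395)(0.0386) / (5.36×10^5) = 9.10×10^-27 kg.
In atomic mass units: m = 9.10×10^-27 / 1.66×10^-27 = 5.48 u.

m ≈ 5.48 u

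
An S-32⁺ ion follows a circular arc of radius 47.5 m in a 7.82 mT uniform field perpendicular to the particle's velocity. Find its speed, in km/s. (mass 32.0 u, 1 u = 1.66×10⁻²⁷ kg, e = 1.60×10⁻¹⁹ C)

v ≈ 1120 km/s

From qvB = mv²/r, v = qBr/m.
v = (1×1.60×10^-19)(7.82×10^-3)(47.5) / (5.31×10^-26) = 1.12×10^6 m/s.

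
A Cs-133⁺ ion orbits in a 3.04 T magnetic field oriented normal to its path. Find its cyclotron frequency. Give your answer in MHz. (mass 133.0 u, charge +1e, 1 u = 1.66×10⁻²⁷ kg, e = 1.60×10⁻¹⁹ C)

f ≈ 0.351 MHz

f = qB/(2πm) = (1×1.60×10^-19)(3.04) / [2π(2.21×10^-25)] = 3.51×10^5 Hz.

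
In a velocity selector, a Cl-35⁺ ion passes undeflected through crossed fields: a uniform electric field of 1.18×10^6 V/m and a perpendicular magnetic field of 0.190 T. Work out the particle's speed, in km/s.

v ≈ 6210 km/s

For zero net force, qE = qvB, so v = E/B.
v = (1.18×10^6) / (0.190) = 6.21×10^6 m/s.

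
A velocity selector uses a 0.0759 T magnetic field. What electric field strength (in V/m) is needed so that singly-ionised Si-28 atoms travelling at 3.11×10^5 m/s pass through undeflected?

E ≈ 2.36×10^4 V/m

qE = qvB ⇒ E = vB = (3.11×10^5)(0.0759) = 2.36×10^4 V/m.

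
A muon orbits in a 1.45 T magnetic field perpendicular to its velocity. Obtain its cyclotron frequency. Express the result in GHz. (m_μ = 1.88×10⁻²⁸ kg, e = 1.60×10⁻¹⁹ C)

f ≈ 0.196 GHz

f = qB/(2πm) = (1×1.60×10^-19)(1.45) / [2π(1.88×10^-28)] = 1.96×10^8 Hz.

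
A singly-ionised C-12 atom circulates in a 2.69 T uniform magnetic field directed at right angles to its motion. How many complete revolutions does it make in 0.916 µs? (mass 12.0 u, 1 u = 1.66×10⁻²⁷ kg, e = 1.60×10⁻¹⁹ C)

T = 2πm/(qB) = 2π(1.992×10^-26) / [(1×1.60×10^-19)(2.69)] = 2.9080×10^-7 s.
N = t/T = 9.16×10^-7 / 2.9080×10^-7 ≈ 3.15, so 3 complete revolutions.

N = 3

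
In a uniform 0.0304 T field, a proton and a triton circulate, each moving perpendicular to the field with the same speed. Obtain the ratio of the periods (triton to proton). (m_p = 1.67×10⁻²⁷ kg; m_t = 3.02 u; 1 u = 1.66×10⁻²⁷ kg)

ratio ≈ 3.00

T = 2πm/(qB) is independent of speed, so T₂/T₁ = (m₂/q₂)/(m₁/q₁).
T_{triton}/T_{proton} = (5.01×10^-27/1e) / (1.67×10^-27/1e) = 3.00.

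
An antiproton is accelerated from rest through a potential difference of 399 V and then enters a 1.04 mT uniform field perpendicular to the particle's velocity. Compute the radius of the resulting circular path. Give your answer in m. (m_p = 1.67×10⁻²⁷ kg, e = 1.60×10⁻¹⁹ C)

r ≈ 2.78 m

The kinetic energy gained is K = qV = (1×1.60×10^-19)(399) = 6.38×10^-17 J.
v = √(2K/m) = 2.77×10^5 m/s.
r = mv/(qB) = (1.67×10^-27)(2.77×10^5) / [(1×1.60×10^-19)(1.04×10^-3)] = 2.78 m.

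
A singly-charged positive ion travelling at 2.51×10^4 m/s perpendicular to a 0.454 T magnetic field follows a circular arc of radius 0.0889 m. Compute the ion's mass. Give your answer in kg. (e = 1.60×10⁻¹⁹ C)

qvB = mv²/r ⇒ m = qBr/v.
m = (1×1.60×10^-19)(0.454)(0.0889) / (2.51×10^4) = 2.57×10^-25 kg.

m ≈ 2.57×10^-25 kg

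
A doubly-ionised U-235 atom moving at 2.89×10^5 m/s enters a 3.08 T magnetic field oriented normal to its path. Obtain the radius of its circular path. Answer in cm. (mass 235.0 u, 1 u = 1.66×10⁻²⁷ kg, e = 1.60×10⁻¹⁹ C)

r ≈ 11.4 cm

The magnetic force provides the centripetal force: qvB = mv²/r, so r = mv/(qB).
r = (3.90×10^-25 kg)(2.89×10^5 m/s) / [(2×1.60×10^-19 C)(3.08 T)] = 0.114 m.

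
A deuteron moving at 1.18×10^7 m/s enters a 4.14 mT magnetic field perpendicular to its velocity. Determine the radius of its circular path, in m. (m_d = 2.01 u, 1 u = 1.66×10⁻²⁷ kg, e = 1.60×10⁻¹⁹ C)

The magnetic force provides the centripetal force: qvB = mv²/r, so r = mv/(qB).
r = (3.34×10^-27 kg)(1.18×10^7 m/s) / [(1×1.60×10^-19 C)(4.14×10^-3 T)] = 59.4 m.

r ≈ 59.4 m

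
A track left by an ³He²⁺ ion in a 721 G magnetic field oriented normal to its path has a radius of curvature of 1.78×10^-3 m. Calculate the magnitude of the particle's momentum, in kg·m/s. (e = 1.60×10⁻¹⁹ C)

Since qvB = mv²/r, the momentum p = mv = qBr.
p = (2×1.60×10^-19)(0.0721)(1.78×10^-3) = 4.11×10^-23 kg·m/s.

p ≈ 4.11×10^-23 kg·m/s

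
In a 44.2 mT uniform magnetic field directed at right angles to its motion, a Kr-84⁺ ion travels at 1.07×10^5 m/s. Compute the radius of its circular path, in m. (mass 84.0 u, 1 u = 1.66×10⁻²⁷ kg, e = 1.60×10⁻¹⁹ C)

The magnetic force provides the centripetal force: qvB = mv²/r, so r = mv/(qB).
r = (1.39×10^-25 kg)(1.07×10^5 m/s) / [(1×1.60×10^-19 C)(0.0442 T)] = 2.11 m.

r ≈ 2.11 m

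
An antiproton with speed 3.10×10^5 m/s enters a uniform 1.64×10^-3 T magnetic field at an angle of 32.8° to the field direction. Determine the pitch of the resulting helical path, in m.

The velocity component along B is v∥ = v cos32.8° = 2.61×10^5 m/s.
The cyclotron period T = 2πm/(qB) = 4.00×10^-5 s is set by m, q, B alone.
Pitch = v∥·T = (2.61×10^5)(4.00×10^-5) = 10.4 m.

pitch ≈ 10.4 m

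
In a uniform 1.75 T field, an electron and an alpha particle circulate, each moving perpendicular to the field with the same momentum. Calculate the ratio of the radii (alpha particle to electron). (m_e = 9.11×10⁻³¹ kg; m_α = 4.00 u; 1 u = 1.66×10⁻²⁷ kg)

ratio ≈ 0.500

r = p/(qB) ⇒ at equal p, r ∝ 1/q.
r_{alpha particle}/r_{electron} = 0.500.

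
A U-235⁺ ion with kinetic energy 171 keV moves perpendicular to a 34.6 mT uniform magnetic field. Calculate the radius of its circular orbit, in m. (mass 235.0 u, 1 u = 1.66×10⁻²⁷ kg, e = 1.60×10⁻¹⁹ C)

Convert the energy: K = 171 keV = 2.74×10^-14 J.
v = √(2K/m) = √(2·2.74×10^-14/3.90×10^-25) = 3.75×10^5 m/s.
r = mv/(qB) = (3.90×10^-25)(3.75×10^5) / [(1×1.60×10^-19)(0.0346)] = 26.4 m.

r ≈ 26.4 m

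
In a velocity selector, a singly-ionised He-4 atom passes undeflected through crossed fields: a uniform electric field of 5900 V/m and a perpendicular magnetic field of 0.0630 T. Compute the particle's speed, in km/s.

v ≈ 93.7 km/s

For zero net force, qE = qvB, so v = E/B.
v = (5900) / (0.0630) = 9.37×10^4 m/s.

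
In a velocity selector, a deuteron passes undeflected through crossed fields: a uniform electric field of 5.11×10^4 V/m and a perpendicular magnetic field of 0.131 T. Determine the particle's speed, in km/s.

v ≈ 390 km/s

For zero net force, qE = qvB, so v = E/B.
v = (5.11×10^4) / (0.131) = 3.90×10^5 m/s.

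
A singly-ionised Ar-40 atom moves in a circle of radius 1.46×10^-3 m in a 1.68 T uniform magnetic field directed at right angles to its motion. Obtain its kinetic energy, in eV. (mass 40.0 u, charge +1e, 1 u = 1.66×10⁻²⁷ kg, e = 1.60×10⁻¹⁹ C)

v = qBr/m = (1×1.60×10^-19)(1.68)(1.46×10^-3) / (6.64×10^-26) = 5910 m/s.
K = ½mv² = 0.5·(6.64×10^-26)·(5910)² = 1.16×10^-18 J = 7.25 eV.

K ≈ 7.25 eV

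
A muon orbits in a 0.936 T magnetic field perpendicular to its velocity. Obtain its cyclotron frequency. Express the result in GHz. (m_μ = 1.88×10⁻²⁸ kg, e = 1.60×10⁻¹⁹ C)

f = qB/(2πm) = (1×1.60×10^-19)(0.936) / [2π(1.88×10^-28)] = 1.27×10^8 Hz.

f ≈ 0.127 GHz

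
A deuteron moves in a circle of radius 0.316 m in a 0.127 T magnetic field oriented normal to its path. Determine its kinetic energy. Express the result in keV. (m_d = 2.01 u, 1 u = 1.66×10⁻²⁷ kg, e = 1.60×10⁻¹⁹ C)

v = qBr/m = (1×1.60×10^-19)(0.127)(0.316) / (3.34×10^-27) = 1.92×10^6 m/s.
K = ½mv² = 0.5·(3.34×10^-27)·(1.92×10^6)² = 6.18×10^-15 J = 38.6 keV.

K ≈ 38.6 keV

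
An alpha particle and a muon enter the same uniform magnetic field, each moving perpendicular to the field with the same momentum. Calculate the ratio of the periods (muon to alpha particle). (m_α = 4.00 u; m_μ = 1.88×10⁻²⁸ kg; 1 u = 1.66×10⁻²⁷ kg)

T = 2πm/(qB) is independent of speed, so T₂/T₁ = (m₂/q₂)/(m₁/q₁).
T_{muon}/T_{alpha particle} = (1.88×10^-28/1e) / (6.64×10^-27/2e) = 0.0566.

ratio ≈ 0.0566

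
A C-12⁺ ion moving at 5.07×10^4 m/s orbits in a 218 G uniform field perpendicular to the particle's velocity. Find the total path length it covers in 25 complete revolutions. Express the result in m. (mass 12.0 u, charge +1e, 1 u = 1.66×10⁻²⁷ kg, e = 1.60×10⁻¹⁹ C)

L ≈ 45.5 m

r = mv/(qB) = 0.290 m, so one revolution covers 2πr = 1.82 m.
In 25 revolutions: L = 25·2πr = 45.5 m.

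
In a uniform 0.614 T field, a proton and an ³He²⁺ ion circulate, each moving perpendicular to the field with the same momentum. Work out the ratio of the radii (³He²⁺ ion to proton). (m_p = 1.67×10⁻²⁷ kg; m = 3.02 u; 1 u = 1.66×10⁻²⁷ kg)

ratio ≈ 0.500

r = p/(qB) ⇒ at equal p, r ∝ 1/q.
r_{³He²⁺ ion}/r_{proton} = 0.500.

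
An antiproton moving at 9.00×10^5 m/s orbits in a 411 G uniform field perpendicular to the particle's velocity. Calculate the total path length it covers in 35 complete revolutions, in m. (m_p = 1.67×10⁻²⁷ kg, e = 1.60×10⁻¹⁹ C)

r = mv/(qB) = 0.229 m, so one revolution covers 2πr = 1.44 m.
In 35 revolutions: L = 35·2πr = 50.3 m.

L ≈ 50.3 m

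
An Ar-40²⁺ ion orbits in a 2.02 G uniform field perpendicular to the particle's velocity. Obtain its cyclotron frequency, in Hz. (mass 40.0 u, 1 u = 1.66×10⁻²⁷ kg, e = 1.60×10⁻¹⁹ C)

f = qB/(2πm) = (2×1.60×10^-19)(2.02×10^-4) / [2π(6.64×10^-26)] = 155 Hz.

f ≈ 155 Hz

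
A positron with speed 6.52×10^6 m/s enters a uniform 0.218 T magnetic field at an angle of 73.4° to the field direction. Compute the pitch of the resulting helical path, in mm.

pitch ≈ 0.306 mm

The velocity component along B is v∥ = v cos73.4° = 1.86×10^6 m/s.
The cyclotron period T = 2πm/(qB) = 1.64×10^-10 s is set by m, q, B alone.
Pitch = v∥·T = (1.86×10^6)(1.64×10^-10) = 3.06×10^-4 m.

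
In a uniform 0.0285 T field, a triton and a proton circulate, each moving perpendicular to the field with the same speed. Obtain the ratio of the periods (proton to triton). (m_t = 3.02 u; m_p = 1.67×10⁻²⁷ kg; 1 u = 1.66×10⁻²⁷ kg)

T = 2πm/(qB) is independent of speed, so T₂/T₁ = (m₂/q₂)/(m₁/q₁).
T_{proton}/T_{triton} = (1.67×10^-27/1e) / (5.01×10^-27/1e) = 0.333.

ratio ≈ 0.333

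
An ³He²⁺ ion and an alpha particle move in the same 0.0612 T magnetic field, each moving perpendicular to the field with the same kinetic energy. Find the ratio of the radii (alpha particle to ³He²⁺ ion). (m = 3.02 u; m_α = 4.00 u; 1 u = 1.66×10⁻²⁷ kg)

ratio ≈ 1.15

r = √(2mK)/(qB) ⇒ at equal K, r ∝ √m/q.
r_{alpha particle}/r_{³He²⁺ ion} = 1.15.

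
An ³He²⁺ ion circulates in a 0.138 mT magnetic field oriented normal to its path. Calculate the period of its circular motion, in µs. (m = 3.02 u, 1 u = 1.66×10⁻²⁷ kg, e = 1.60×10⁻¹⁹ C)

T ≈ 713 µs

The cyclotron period is independent of speed: T = 2πm/(qB).
T = 2π(5.01×10^-27) / [(2×1.60×10^-19)(1.38×10^-4)] = 7.13×10^-4 s.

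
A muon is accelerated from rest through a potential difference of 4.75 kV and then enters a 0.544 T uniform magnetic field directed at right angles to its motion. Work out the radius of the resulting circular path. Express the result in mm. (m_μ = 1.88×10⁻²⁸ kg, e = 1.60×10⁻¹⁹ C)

r ≈ 6.14 mm

The kinetic energy gained is K = qV = (1×1.60×10^-19)(4750) = 7.60×10^-16 J.
v = √(2K/m) = 2.84×10^6 m/s.
r = mv/(qB) = (1.88×10^-28)(2.84×10^6) / [(1×1.60×10^-19)(0.544)] = 6.14×10^-3 m.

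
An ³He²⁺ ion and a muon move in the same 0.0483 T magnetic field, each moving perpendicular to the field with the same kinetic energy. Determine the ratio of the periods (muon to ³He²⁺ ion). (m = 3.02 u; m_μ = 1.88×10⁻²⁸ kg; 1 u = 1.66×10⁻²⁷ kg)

T = 2πm/(qB) is independent of speed, so T₂/T₁ = (m₂/q₂)/(m₁/q₁).
T_{muon}/T_{³He²⁺ ion} = (1.88×10^-28/1e) / (5.01×10^-27/2e) = 0.0750.

ratio ≈ 0.0750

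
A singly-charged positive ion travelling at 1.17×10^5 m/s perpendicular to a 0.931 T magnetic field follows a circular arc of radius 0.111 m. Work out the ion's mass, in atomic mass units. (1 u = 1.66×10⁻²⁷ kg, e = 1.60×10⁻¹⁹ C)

qvB = mv²/r ⇒ m = qBr/v.
m = (1×1.60×10^-19)(0.931)(0.111) / (1.17×10^5) = 1.41×10^-25 kg = 85.1 u.

m ≈ 85.1 u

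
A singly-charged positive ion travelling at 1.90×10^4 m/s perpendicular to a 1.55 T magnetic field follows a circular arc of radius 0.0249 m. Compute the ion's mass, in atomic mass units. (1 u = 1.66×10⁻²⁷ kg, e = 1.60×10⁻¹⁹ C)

m ≈ 196 u

qvB = mv²/r ⇒ m = qBr/v.
m = (1×1.60×10^-19)(1.55)(0.0249) / (1.90×10^4) = 3.25×10^-25 kg = 196 u.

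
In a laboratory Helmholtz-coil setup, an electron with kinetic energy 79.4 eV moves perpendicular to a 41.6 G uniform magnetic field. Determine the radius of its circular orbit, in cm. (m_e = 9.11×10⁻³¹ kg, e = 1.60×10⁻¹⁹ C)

Convert the energy: K = 79.4 eV = 1.27×10^-17 J.
v = √(2K/m) = √(2·1.27×10^-17/9.11×10^-31) = 5.28×10^6 m/s.
r = mv/(qB) = (9.11×10^-31)(5.28×10^6) / [(1×1.60×10^-19)(4.16×10^-3)] = 7.23×10^-3 m.

r ≈ 0.723 cm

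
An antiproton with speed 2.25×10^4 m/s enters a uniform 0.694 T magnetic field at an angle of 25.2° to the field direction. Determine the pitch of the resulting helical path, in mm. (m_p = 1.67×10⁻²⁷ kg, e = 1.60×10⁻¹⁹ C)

pitch ≈ 1.92 mm

The velocity component along B is v∥ = v cos25.2° = 2.04×10^4 m/s.
The cyclotron period T = 2πm/(qB) = 9.45×10^-8 s is set by m, q, B alone.
Pitch = v∥·T = (2.04×10^4)(9.45×10^-8) = 1.92×10^-3 m.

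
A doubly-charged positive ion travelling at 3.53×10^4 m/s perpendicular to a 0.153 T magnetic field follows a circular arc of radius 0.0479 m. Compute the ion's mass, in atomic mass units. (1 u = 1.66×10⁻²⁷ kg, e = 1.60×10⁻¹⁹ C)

qvB = mv²/r ⇒ m = qBr/v.
m = (2×1.60×10^-19)(0.153)(0.0479) / (3.53×10^4) = 6.64×10^-26 kg = 40.0 u.

m ≈ 40.0 u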